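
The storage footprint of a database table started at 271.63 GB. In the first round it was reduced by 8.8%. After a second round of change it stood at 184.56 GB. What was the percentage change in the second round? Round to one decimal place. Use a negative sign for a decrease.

-25.5%

After the first round: 271.63 × 0.912 = 247.72656.
Second-round multiplier: 184.56 ÷ 247.72656 ≈ 0.74501.
That is a change of -25.5%.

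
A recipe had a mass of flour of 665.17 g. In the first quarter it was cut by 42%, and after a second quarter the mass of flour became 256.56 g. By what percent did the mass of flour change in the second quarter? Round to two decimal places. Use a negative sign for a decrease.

-33.50%

After the first quarter: 665.17 × 0.58 = 385.7986.
Second-quarter multiplier: 256.56 ÷ 385.7986 ≈ 0.66501.
That is a change of -33.50%.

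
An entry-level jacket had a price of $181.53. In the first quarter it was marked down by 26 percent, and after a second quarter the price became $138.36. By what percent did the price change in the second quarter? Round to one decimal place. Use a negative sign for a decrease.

After the first quarter: $181.53 × 0.74 = $134.3322.
Second-quarter multiplier: $138.36 ÷ $134.3322 ≈ 1.02998.
That is a change of 3.0%.

3.0%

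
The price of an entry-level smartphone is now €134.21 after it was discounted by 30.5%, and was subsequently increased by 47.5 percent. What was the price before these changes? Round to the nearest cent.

€130.92

Undoing the 47.5% increase: €134.21 ÷ 1.475 ≈ €90.989831.
Undoing the 30.5% decrease: €90.989831 ÷ 0.695 ≈ €130.92.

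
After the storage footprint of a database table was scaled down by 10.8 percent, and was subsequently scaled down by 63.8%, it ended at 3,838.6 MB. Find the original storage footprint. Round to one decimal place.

Undoing the 63.8% decrease: 3,838.6 ÷ 0.362 ≈ 10603.867403.
Undoing the 10.8% decrease: 10603.867403 ÷ 0.892 ≈ 11,887.7 MB.

11,887.7 MB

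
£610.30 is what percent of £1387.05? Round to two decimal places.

£610.30 ÷ £1387.05 ≈ 44.00%.

44.00%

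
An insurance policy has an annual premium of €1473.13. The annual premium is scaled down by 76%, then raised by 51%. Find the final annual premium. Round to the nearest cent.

After the 76% decrease: €1473.13 × 0.24 = €353.5512.
51% increase: €353.5512 × 1.51 = €533.862312 ≈ €533.86.

€533.86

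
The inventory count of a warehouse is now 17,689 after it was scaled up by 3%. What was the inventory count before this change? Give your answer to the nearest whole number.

The overall multiplier applied was 1.03.
So the original inventory count was 17,689 ÷ 1.03 ≈ 17,174.

17,174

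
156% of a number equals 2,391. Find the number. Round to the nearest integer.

1,533

2,391 ÷ 1.56 ≈ 1,533.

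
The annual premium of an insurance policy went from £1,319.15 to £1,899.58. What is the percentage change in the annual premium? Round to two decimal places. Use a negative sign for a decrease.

44.00%

Change: £1,899.58 − £1,319.15 = £580.43.
Relative to the original: £580.43 ÷ £1,319.15 ≈ 44.00%.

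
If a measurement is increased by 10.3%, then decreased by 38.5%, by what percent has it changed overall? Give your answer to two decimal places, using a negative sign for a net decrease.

-32.17%

The combined multiplier is 1.103 × 0.615 = 0.678345.
That corresponds to a decrease of 32.17%.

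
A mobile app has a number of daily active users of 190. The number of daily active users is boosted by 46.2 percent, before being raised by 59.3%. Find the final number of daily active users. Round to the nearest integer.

443

Each change multiplies by a factor: 1.462 × 1.593 = 2.328966.
190 × 2.328966 = 442.50354 ≈ 443.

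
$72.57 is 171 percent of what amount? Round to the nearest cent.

$72.57 ÷ 1.71 ≈ $42.44.

$42.44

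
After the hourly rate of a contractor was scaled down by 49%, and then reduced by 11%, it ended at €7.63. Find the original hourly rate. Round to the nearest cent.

Undoing the 11% decrease: €7.63 ÷ 0.89 ≈ €8.573034.
Undoing the 49% decrease: €8.573034 ÷ 0.51 ≈ €16.81.

€16.81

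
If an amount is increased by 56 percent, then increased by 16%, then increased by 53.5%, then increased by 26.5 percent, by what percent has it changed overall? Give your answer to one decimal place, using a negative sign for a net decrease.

251.4%

A 56% increase multiplies by 1.56.
Then a 16% increase: 1.56 × 1.16 = 1.8096.
Then a 53.5% increase: 1.8096 × 1.535 = 2.777736.
Then a 26.5% increase: 2.777736 × 1.265 = 3.51383604.
Overall factor 3.51383604, i.e. 251.4%.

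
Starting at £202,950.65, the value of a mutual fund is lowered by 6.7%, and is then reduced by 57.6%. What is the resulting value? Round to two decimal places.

After the 6.7% decrease: £202,950.65 × 0.933 = £189352.95645.
57.6% decrease: £189352.95645 × 0.424 = £80285.6535348 ≈ £80,285.65.

£80,285.65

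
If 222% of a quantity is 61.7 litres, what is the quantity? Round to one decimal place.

27.8 litres

61.7 litres ÷ 2.22 ≈ 27.8 litres.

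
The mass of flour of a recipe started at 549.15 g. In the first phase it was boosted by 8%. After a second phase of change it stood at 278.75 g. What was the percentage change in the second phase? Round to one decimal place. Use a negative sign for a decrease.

-53.0%

After the first phase: 549.15 × 1.08 = 593.082.
Second-phase multiplier: 278.75 ÷ 593.082 ≈ 0.47.
That is a change of -53.0%.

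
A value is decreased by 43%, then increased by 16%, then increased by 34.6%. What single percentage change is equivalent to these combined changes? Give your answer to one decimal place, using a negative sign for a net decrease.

-11.0%

A 43% decrease multiplies by 0.57.
Then a 16% increase: 0.57 × 1.16 = 0.6612.
Then a 34.6% increase: 0.6612 × 1.346 = 0.8899752.
Overall factor 0.8899752, i.e. -11.0%.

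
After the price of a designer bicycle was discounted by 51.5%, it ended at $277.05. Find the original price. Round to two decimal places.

The overall multiplier applied was 0.485.
So the original price was $277.05 ÷ 0.485 ≈ $571.24.

$571.24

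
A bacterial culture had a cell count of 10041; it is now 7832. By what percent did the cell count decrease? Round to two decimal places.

Change: 7832 − 10041 = -2209.
Relative to the original: -2209 ÷ 10041 ≈ -22.00%.
So the cell count decreased by 22.00%.

22.00%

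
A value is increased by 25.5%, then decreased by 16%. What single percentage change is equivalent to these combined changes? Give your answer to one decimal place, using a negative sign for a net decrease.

The combined multiplier is 1.255 × 0.84 = 1.0542.
That corresponds to an increase of 5.4%.

5.4%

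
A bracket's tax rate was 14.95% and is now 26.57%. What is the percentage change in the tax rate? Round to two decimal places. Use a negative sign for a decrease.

77.73%

The change is 26.57 − 14.95 = 11.62 percentage points.
Relative to the original 14.95%, that is 11.62 ÷ 14.95 ≈ 77.73%.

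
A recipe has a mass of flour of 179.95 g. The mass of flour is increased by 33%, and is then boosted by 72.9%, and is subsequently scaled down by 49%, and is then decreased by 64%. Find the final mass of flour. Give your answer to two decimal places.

Each change multiplies by a factor: 1.33 × 1.729 × 0.51 × 0.36 = 0.422201052.
179.95 × 0.422201052 = 75.9750793074 ≈ 75.98.

75.98 g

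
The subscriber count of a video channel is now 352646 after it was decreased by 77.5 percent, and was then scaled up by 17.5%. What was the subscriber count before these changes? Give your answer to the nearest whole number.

Undoing the 17.5% increase: 352646 ÷ 1.175 ≈ 300124.255319.
Undoing the 77.5% decrease: 300124.255319 ÷ 0.225 ≈ 1333886.

1333886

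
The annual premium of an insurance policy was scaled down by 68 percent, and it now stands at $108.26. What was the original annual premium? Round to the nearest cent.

$338.31

The overall multiplier applied was 0.32.
So the original annual premium was $108.26 ÷ 0.32 ≈ $338.31.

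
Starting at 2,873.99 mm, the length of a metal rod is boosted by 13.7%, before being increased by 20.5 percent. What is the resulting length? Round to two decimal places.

Each change multiplies by a factor: 1.137 × 1.205 = 1.370085.
2,873.99 × 1.370085 = 3937.61058915 ≈ 3,937.61.

3,937.61 mm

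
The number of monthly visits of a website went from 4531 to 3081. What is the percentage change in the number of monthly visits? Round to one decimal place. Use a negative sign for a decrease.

Change: 3081 − 4531 = -1450.
Relative to the original: -1450 ÷ 4531 ≈ -32.0%.

-32.0%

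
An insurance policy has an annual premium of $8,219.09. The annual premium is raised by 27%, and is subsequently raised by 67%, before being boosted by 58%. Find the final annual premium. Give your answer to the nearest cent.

$27,542.35

After the 27% increase: $8,219.09 × 1.27 = $10438.2443.
After the 67% increase: $10438.2443 × 1.67 = $17431.867981.
After the 58% increase: $17431.867981 × 1.58 = $27542.35140998 ≈ $27,542.35.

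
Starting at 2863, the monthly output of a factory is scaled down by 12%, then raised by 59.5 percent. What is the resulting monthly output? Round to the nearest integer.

Apply the 12% decrease: 2863 × 0.88 = 2519.44.
Apply the 59.5% increase: 2519.44 × 1.595 = 4018.5068 ≈ 4019.

4019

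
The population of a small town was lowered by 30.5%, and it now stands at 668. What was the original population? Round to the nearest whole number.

The overall multiplier applied was 0.695.
So the original population was 668 ÷ 0.695 ≈ 961.

961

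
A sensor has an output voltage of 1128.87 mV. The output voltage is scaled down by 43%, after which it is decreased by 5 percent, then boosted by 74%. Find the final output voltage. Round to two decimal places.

43% decrease: 1128.87 × 0.57 = 643.4559.
After the 5% decrease: 643.4559 × 0.95 = 611.283105.
74% increase: 611.283105 × 1.74 = 1063.6326027 ≈ 1063.63.

1063.63 mV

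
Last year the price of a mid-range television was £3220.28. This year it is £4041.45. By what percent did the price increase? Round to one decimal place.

25.5%

Change: £4041.45 − £3220.28 = £821.17.
Relative to the original: £821.17 ÷ £3220.28 ≈ 25.5%.
So the price increased by 25.5%.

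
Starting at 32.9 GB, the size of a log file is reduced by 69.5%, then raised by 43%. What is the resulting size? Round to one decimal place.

After the 69.5% decrease: 32.9 × 0.305 = 10.0345.
After the 43% increase: 10.0345 × 1.43 = 14.349335 ≈ 14.3.

14.3 GB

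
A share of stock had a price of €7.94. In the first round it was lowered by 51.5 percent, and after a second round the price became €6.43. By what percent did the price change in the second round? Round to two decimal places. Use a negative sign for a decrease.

66.97%

After the first round: €7.94 × 0.485 = €3.8509.
Second-round multiplier: €6.43 ÷ €3.8509 ≈ 1.66974.
That is a change of 66.97%.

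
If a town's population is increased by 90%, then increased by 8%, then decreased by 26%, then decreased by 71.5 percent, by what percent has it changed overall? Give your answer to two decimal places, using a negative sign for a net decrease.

A 90% increase multiplies by 1.9.
Then an 8% increase: 1.9 × 1.08 = 2.052.
Then a 26% decrease: 2.052 × 0.74 = 1.51848.
Then a 71.5% decrease: 1.51848 × 0.285 = 0.4327668.
Overall factor 0.4327668, i.e. -56.72%.

-56.72%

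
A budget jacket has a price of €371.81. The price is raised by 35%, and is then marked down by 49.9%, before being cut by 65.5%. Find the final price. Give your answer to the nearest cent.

Each change multiplies by a factor: 1.35 × 0.501 × 0.345 = 0.23334075.
€371.81 × 0.23334075 = €86.7584242575 ≈ €86.76.

€86.76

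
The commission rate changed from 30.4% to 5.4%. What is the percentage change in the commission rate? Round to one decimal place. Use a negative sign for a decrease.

-82.2%

The change is 5.4 − 30.4 = -25.0 percentage points.
Relative to the original 30.4%, that is -25.0 ÷ 30.4 ≈ -82.2%.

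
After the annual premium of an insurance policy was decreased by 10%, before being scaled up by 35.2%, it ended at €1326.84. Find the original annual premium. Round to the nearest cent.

The overall multiplier applied was 0.9 × 1.352 = 1.2168.
So the original annual premium was €1326.84 ÷ 1.2168 ≈ €1090.43.

€1090.43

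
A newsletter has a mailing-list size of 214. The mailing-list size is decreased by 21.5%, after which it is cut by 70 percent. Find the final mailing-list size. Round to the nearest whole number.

50

Each change multiplies by a factor: 0.785 × 0.3 = 0.2355.
214 × 0.2355 = 50.397 ≈ 50.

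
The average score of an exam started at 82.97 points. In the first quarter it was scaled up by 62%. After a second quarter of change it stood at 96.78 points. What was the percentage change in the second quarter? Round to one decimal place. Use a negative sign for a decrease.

After the first quarter: 82.97 × 1.62 = 134.4114.
Second-quarter multiplier: 96.78 ÷ 134.4114 ≈ 0.72003.
That is a change of -28.0%.

-28.0%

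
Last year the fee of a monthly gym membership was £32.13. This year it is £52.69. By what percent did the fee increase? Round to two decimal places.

Change: £52.69 − £32.13 = £20.56.
Relative to the original: £20.56 ÷ £32.13 ≈ 63.99%.
So the fee increased by 63.99%.

63.99%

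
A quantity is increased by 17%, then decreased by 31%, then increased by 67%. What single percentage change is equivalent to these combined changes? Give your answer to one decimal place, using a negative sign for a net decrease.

The combined multiplier is 1.17 × 0.69 × 1.67 = 1.348191.
That corresponds to an increase of 34.8%.

34.8%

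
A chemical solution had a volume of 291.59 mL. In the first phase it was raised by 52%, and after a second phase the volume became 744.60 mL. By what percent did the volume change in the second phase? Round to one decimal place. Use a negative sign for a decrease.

After the first phase: 291.59 × 1.52 = 443.2168.
Second-phase multiplier: 744.60 ÷ 443.2168 ≈ 1.67999.
That is a change of 68.0%.

68.0%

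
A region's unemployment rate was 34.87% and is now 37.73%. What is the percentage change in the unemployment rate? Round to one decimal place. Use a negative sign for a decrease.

8.2%

The change is 37.73 − 34.87 = 2.86 percentage points.
Relative to the original 34.87%, that is 2.86 ÷ 34.87 ≈ 8.2%.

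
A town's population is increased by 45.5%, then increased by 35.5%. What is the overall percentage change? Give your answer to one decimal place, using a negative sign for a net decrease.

97.2%

A 45.5% increase multiplies by 1.455.
Then a 35.5% increase: 1.455 × 1.355 = 1.971525.
Overall factor 1.971525, i.e. 97.2%.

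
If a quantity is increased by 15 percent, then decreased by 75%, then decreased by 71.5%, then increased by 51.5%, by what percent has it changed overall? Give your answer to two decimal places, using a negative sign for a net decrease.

-87.59%

The combined multiplier is 1.15 × 0.25 × 0.285 × 1.515 = 0.1241353125.
That corresponds to a decrease of 87.59%.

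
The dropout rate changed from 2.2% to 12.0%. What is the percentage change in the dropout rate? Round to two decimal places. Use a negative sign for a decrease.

445.45%

The change is 12.0 − 2.2 = 9.8 percentage points.
Relative to the original 2.2%, that is 9.8 ÷ 2.2 ≈ 445.45%.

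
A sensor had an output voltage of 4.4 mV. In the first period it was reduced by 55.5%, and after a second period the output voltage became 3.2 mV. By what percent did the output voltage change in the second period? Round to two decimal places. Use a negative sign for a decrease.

After the first period: 4.4 × 0.445 = 1.958.
Second-period multiplier: 3.2 ÷ 1.958 ≈ 1.634321.
That is a change of 63.43%.

63.43%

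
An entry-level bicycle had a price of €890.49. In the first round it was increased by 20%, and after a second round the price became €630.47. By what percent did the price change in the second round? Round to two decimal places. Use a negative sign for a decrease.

-41.00%

After the first round: €890.49 × 1.2 = €1068.588.
Second-round multiplier: €630.47 ÷ €1068.588 ≈ 0.590003.
That is a change of -41.00%.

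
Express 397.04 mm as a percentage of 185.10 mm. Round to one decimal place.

397.04 mm ÷ 185.10 mm ≈ 214.5%.

214.5%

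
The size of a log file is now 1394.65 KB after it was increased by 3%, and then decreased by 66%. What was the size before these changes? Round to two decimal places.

3982.44 KB

The overall multiplier applied was 1.03 × 0.34 = 0.3502.
So the original size was 1394.65 ÷ 0.3502 ≈ 3982.44 KB.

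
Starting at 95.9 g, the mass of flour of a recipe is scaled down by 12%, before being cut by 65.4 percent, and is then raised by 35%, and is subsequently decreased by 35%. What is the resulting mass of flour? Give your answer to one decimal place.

Each change multiplies by a factor: 0.88 × 0.346 × 1.35 × 0.65 = 0.2671812.
95.9 × 0.2671812 = 25.62267708 ≈ 25.6.

25.6 g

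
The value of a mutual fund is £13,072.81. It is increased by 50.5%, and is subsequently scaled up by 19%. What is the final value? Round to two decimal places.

£23,412.75

50.5% increase: £13,072.81 × 1.505 = £19674.57905.
19% increase: £19674.57905 × 1.19 = £23412.7490695 ≈ £23,412.75.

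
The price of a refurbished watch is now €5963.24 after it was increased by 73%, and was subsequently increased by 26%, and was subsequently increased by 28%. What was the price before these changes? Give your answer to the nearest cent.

Undoing the 28% increase: €5963.24 ÷ 1.28 = €4658.78125.
Undoing the 26% increase: €4658.78125 ÷ 1.26 ≈ €3697.445437.
Undoing the 73% increase: €3697.445437 ÷ 1.73 ≈ €2137.25.

€2137.25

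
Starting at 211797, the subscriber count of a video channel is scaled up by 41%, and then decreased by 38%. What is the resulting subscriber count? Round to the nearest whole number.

185153

Each change multiplies by a factor: 1.41 × 0.62 = 0.8742.
211797 × 0.8742 = 185152.9374 ≈ 185153.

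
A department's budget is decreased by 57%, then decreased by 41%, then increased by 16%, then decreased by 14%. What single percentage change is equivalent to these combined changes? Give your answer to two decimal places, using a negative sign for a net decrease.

-74.69%

A 57% decrease multiplies by 0.43.
Then a 41% decrease: 0.43 × 0.59 = 0.2537.
Then a 16% increase: 0.2537 × 1.16 = 0.294292.
Then a 14% decrease: 0.294292 × 0.86 = 0.25309112.
Overall factor 0.25309112, i.e. -74.69%.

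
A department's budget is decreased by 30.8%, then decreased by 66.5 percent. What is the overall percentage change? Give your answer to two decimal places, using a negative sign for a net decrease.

-76.82%

A 30.8% decrease multiplies by 0.692.
Then a 66.5% decrease: 0.692 × 0.335 = 0.23182.
Overall factor 0.23182, i.e. -76.82%.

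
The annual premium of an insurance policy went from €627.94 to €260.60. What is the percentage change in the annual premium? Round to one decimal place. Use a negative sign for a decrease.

Change: €260.60 − €627.94 = -€367.34.
Relative to the original: -€367.34 ÷ €627.94 ≈ -58.5%.

-58.5%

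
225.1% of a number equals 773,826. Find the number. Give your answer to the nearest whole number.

343,770

773,826 ÷ 2.251 ≈ 343,770.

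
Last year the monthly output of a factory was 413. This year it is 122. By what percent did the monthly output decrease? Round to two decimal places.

Change: 122 − 413 = -291.
Relative to the original: -291 ÷ 413 ≈ -70.46%.
So the monthly output decreased by 70.46%.

70.46%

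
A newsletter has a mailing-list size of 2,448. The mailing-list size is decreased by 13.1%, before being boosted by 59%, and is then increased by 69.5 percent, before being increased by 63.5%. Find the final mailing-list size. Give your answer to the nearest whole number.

Each change multiplies by a factor: 0.869 × 1.59 × 1.695 × 1.635 = 3.82916746575.
2,448 × 3.82916746575 = 9373.801956156 ≈ 9,374.

9,374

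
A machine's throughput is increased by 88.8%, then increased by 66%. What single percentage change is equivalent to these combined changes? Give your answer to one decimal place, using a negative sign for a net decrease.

213.4%

The combined multiplier is 1.888 × 1.66 = 3.13408.
That corresponds to an increase of 213.4%.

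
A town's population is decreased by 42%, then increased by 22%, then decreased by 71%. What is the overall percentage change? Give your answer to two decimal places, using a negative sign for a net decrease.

-79.48%

A 42% decrease multiplies by 0.58.
Then a 22% increase: 0.58 × 1.22 = 0.7076.
Then a 71% decrease: 0.7076 × 0.29 = 0.205204.
Overall factor 0.205204, i.e. -79.48%.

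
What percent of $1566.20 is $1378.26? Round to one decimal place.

88.0%

$1378.26 ÷ $1566.20 ≈ 88.0%.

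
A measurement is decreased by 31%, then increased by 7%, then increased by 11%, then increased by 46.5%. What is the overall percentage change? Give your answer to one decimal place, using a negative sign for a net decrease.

20.1%

A 31% decrease multiplies by 0.69.
Then a 7% increase: 0.69 × 1.07 = 0.7383.
Then an 11% increase: 0.7383 × 1.11 = 0.819513.
Then a 46.5% increase: 0.819513 × 1.465 = 1.200586545.
Overall factor 1.200586545, i.e. 20.1%.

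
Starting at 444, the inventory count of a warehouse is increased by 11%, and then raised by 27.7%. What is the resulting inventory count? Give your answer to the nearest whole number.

629

Each change multiplies by a factor: 1.11 × 1.277 = 1.41747.
444 × 1.41747 = 629.35668 ≈ 629.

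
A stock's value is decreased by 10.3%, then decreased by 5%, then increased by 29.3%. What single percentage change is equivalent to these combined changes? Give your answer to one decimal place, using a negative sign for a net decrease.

A 10.3% decrease multiplies by 0.897.
Then a 5% decrease: 0.897 × 0.95 = 0.85215.
Then a 29.3% increase: 0.85215 × 1.293 = 1.10182995.
Overall factor 1.10182995, i.e. 10.2%.

10.2%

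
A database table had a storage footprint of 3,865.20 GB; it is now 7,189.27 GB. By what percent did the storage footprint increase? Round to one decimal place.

86.0%

Change: 7,189.27 − 3,865.20 = 3,324.07.
Relative to the original: 3,324.07 ÷ 3,865.20 ≈ 86.0%.
So the storage footprint increased by 86.0%.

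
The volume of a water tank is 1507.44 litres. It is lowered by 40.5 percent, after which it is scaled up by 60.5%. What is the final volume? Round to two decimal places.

Each change multiplies by a factor: 0.595 × 1.605 = 0.954975.
1507.44 × 0.954975 = 1439.567514 ≈ 1439.57.

1439.57 litres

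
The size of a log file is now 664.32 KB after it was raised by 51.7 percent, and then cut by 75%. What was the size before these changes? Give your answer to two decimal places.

The overall multiplier applied was 1.517 × 0.25 = 0.37925.
So the original size was 664.32 ÷ 0.37925 ≈ 1751.67 KB.

1751.67 KB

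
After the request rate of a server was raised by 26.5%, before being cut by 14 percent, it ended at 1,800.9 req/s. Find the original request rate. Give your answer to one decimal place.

1,655.4 req/s

Undoing the 14% decrease: 1,800.9 ÷ 0.86 ≈ 2094.069767.
Undoing the 26.5% increase: 2094.069767 ÷ 1.265 ≈ 1,655.4 req/s.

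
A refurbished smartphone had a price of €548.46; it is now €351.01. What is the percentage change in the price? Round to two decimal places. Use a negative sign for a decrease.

-36.00%

Change: €351.01 − €548.46 = -€197.45.
Relative to the original: -€197.45 ÷ €548.46 ≈ -36.00%.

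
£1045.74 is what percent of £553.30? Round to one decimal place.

£1045.74 ÷ £553.30 ≈ 189.0%.

189.0%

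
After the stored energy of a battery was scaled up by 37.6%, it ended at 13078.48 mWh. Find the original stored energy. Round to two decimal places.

9504.71 mWh

The overall multiplier applied was 1.376.
So the original stored energy was 13078.48 ÷ 1.376 ≈ 9504.71 mWh.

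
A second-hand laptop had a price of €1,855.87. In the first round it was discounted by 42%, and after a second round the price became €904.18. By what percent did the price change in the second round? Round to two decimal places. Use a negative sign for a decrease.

-16.00%

After the first round: €1,855.87 × 0.58 = €1076.4046.
Second-round multiplier: €904.18 ÷ €1076.4046 ≈ 0.84.
That is a change of -16.00%.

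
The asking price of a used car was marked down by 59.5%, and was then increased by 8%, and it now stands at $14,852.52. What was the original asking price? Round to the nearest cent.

$33,956.38

The overall multiplier applied was 0.405 × 1.08 = 0.4374.
So the original asking price was $14,852.52 ÷ 0.4374 ≈ $33,956.38.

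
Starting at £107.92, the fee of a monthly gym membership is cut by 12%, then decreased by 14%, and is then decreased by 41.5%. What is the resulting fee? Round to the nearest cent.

Each change multiplies by a factor: 0.88 × 0.86 × 0.585 = 0.442728.
£107.92 × 0.442728 = £47.77920576 ≈ £47.78.

£47.78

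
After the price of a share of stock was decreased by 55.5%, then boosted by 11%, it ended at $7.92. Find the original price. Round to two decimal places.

The overall multiplier applied was 0.445 × 1.11 = 0.49395.
So the original price was $7.92 ÷ 0.49395 ≈ $16.03.

$16.03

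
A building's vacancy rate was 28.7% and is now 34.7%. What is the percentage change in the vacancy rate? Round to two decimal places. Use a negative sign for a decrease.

20.91%

The change is 34.7 − 28.7 = 6.0 percentage points.
Relative to the original 28.7%, that is 6.0 ÷ 28.7 ≈ 20.91%.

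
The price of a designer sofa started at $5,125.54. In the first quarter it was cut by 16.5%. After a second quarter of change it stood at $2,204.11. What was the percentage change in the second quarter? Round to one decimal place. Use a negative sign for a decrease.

After the first quarter: $5,125.54 × 0.835 = $4279.8259.
Second-quarter multiplier: $2,204.11 ÷ $4279.8259 ≈ 0.515.
That is a change of -48.5%.

-48.5%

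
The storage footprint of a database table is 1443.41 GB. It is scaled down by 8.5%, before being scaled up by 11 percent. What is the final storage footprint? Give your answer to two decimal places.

Each change multiplies by a factor: 0.915 × 1.11 = 1.01565.
1443.41 × 1.01565 = 1465.9993665 ≈ 1466.00.

1466.00 GB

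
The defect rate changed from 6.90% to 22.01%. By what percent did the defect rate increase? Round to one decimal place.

219.0%

The change is 22.01 − 6.90 = 15.11 percentage points.
Relative to the original 6.90%, that is 15.11 ÷ 6.90 ≈ 219.0%.
So the defect rate rose by 219.0%.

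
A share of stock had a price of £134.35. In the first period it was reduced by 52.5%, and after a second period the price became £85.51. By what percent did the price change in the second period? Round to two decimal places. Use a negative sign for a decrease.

33.99%

After the first period: £134.35 × 0.475 = £63.81625.
Second-period multiplier: £85.51 ÷ £63.81625 ≈ 1.339941.
That is a change of 33.99%.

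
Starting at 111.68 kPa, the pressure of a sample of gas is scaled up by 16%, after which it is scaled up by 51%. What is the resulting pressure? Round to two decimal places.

195.62 kPa

After the 16% increase: 111.68 × 1.16 = 129.5488.
51% increase: 129.5488 × 1.51 = 195.618688 ≈ 195.62.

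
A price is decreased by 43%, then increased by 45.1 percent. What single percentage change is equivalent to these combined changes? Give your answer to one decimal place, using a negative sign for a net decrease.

-17.3%

A 43% decrease multiplies by 0.57.
Then a 45.1% increase: 0.57 × 1.451 = 0.82707.
Overall factor 0.82707, i.e. -17.3%.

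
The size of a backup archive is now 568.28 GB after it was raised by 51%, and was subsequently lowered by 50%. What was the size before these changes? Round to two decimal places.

752.69 GB

The overall multiplier applied was 1.51 × 0.5 = 0.755.
So the original size was 568.28 ÷ 0.755 ≈ 752.69 GB.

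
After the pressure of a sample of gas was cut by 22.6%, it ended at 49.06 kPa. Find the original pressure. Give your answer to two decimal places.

63.39 kPa

The overall multiplier applied was 0.774.
So the original pressure was 49.06 ÷ 0.774 ≈ 63.39 kPa.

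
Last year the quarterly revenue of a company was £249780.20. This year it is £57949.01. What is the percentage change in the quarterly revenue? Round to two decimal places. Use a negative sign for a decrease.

-76.80%

Change: £57949.01 − £249780.20 = -£191831.19.
Relative to the original: -£191831.19 ÷ £249780.20 ≈ -76.80%.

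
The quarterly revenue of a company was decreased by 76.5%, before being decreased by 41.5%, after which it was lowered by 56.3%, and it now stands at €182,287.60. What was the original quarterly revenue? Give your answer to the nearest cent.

€3,034,254.20

Undoing the 56.3% decrease: €182,287.60 ÷ 0.437 ≈ €417134.09611.
Undoing the 41.5% decrease: €417134.09611 ÷ 0.585 ≈ €713049.73694.
Undoing the 76.5% decrease: €713049.73694 ÷ 0.235 ≈ €3,034,254.20.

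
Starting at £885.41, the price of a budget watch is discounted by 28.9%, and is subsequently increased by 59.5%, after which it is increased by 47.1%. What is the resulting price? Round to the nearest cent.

Each change multiplies by a factor: 0.711 × 1.595 × 1.471 = 1.668180195.
£885.41 × 1.668180195 = £1477.02342645495 ≈ £1477.02.

£1477.02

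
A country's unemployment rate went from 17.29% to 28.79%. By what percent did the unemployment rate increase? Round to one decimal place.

66.5%

The change is 28.79 − 17.29 = 11.50 percentage points.
Relative to the original 17.29%, that is 11.50 ÷ 17.29 ≈ 66.5%.
So the unemployment rate rose by 66.5%.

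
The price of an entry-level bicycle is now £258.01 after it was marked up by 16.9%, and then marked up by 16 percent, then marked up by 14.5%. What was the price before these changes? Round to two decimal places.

The overall multiplier applied was 1.169 × 1.16 × 1.145 = 1.5526658.
So the original price was £258.01 ÷ 1.5526658 ≈ £166.17.

£166.17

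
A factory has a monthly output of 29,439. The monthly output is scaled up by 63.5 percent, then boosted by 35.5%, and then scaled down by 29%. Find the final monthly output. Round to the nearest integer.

46,306

63.5% increase: 29,439 × 1.635 = 48132.765.
35.5% increase: 48132.765 × 1.355 = 65219.896575.
29% decrease: 65219.896575 × 0.71 = 46306.12656825 ≈ 46,306.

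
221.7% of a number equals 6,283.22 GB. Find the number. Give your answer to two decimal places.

2,834.11 GB

6,283.22 GB ÷ 2.217 ≈ 2,834.11 GB.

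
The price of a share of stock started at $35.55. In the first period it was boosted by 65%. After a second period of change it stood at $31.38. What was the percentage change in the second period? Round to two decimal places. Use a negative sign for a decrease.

After the first period: $35.55 × 1.65 = $58.6575.
Second-period multiplier: $31.38 ÷ $58.6575 ≈ 0.53497.
That is a change of -46.50%.

-46.50%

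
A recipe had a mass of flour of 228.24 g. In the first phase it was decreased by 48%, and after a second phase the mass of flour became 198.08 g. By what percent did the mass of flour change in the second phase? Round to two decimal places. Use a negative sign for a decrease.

66.90%

After the first phase: 228.24 × 0.52 = 118.6848.
Second-phase multiplier: 198.08 ÷ 118.6848 ≈ 1.668958.
That is a change of 66.90%.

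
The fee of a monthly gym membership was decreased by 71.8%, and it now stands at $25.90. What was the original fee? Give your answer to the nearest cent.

The overall multiplier applied was 0.282.
So the original fee was $25.90 ÷ 0.282 ≈ $91.84.

$91.84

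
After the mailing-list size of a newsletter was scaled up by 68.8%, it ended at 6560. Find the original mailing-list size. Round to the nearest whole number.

3886

The overall multiplier applied was 1.688.
So the original mailing-list size was 6560 ÷ 1.688 ≈ 3886.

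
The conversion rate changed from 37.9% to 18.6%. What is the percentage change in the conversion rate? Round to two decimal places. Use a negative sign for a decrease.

The change is 18.6 − 37.9 = -19.3 percentage points.
Relative to the original 37.9%, that is -19.3 ÷ 37.9 ≈ -50.92%.

-50.92%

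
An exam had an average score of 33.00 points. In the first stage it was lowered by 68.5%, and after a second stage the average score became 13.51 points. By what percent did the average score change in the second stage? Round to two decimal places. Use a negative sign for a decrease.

After the first stage: 33.00 × 0.315 = 10.395.
Second-stage multiplier: 13.51 ÷ 10.395 ≈ 1.299663.
That is a change of 29.97%.

29.97%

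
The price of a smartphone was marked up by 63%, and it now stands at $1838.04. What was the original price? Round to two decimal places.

$1127.63

The overall multiplier applied was 1.63.
So the original price was $1838.04 ÷ 1.63 ≈ $1127.63.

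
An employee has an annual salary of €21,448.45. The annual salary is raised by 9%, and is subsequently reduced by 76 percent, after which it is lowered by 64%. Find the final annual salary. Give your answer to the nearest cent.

Each change multiplies by a factor: 1.09 × 0.24 × 0.36 = 0.094176.
€21,448.45 × 0.094176 = €2019.9292272 ≈ €2,019.93.

€2,019.93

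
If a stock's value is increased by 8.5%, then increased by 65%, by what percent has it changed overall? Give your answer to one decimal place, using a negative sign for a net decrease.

79.0%

An 8.5% increase multiplies by 1.085.
Then a 65% increase: 1.085 × 1.65 = 1.79025.
Overall factor 1.79025, i.e. 79.0%.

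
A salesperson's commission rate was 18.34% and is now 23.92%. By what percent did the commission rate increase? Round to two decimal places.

The change is 23.92 − 18.34 = 5.58 percentage points.
Relative to the original 18.34%, that is 5.58 ÷ 18.34 ≈ 30.43%.
So the commission rate rose by 30.43%.

30.43%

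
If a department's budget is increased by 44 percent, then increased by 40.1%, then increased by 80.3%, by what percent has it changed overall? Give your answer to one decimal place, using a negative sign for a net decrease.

263.7%

The combined multiplier is 1.44 × 1.401 × 1.803 = 3.63744432.
That corresponds to an increase of 263.7%.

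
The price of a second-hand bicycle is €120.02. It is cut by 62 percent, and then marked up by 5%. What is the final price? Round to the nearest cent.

€47.89

62% decrease: €120.02 × 0.38 = €45.6076.
Apply the 5% increase: €45.6076 × 1.05 = €47.88798 ≈ €47.89.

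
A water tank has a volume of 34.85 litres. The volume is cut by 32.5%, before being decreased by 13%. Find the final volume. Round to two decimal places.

20.47 litres

32.5% decrease: 34.85 × 0.675 = 23.52375.
Apply the 13% decrease: 23.52375 × 0.87 = 20.4656625 ≈ 20.47.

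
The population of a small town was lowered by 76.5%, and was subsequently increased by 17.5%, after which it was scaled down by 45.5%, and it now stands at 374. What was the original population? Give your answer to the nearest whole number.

2,485

The overall multiplier applied was 0.235 × 1.175 × 0.545 = 0.150488125.
So the original population was 374 ÷ 0.150488125 ≈ 2,485.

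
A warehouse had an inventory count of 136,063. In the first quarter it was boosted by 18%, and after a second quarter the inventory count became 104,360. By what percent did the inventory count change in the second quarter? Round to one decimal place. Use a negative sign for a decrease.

-35.0%

After the first quarter: 136,063 × 1.18 = 160554.34.
Second-quarter multiplier: 104,360 ÷ 160554.34 ≈ 0.65.
That is a change of -35.0%.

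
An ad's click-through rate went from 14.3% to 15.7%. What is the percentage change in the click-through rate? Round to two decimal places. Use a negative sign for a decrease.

9.79%

The change is 15.7 − 14.3 = 1.4 percentage points.
Relative to the original 14.3%, that is 1.4 ÷ 14.3 ≈ 9.79%.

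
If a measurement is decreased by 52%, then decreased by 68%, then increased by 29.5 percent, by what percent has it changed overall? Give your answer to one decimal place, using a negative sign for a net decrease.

The combined multiplier is 0.48 × 0.32 × 1.295 = 0.198912.
That corresponds to a decrease of 80.1%.

-80.1%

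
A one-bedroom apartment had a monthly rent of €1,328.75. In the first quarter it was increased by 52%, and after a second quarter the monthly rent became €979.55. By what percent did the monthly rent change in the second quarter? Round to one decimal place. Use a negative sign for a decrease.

After the first quarter: €1,328.75 × 1.52 = €2019.7.
Second-quarter multiplier: €979.55 ÷ €2019.7 ≈ 0.485.
That is a change of -51.5%.

-51.5%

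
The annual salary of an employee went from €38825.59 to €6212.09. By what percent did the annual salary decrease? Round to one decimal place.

Change: €6212.09 − €38825.59 = -€32613.50.
Relative to the original: -€32613.50 ÷ €38825.59 ≈ -84.0%.
So the annual salary decreased by 84.0%.

84.0%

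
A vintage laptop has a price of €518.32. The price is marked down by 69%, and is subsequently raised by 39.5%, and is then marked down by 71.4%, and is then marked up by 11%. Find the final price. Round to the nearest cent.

€71.16

Each change multiplies by a factor: 0.31 × 1.395 × 0.286 × 1.11 = 0.137285577.
€518.32 × 0.137285577 = €71.15786027064 ≈ €71.16.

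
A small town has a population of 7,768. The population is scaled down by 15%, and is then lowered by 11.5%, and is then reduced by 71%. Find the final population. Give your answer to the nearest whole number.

1,695

Each change multiplies by a factor: 0.85 × 0.885 × 0.29 = 0.2181525.
7,768 × 0.2181525 = 1694.60862 ≈ 1,695.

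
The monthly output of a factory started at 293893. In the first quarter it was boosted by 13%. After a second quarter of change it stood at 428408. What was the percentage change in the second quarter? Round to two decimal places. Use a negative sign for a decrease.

After the first quarter: 293893 × 1.13 = 332099.09.
Second-quarter multiplier: 428408 ÷ 332099.09 ≈ 1.290001.
That is a change of 29.00%.

29.00%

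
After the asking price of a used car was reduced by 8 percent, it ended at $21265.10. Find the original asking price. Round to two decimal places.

The overall multiplier applied was 0.92.
So the original asking price was $21265.10 ÷ 0.92 ≈ $23114.24.

$23114.24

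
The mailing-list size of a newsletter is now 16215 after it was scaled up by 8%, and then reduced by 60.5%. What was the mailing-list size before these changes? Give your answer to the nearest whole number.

Undoing the 60.5% decrease: 16215 ÷ 0.395 ≈ 41050.632911.
Undoing the 8% increase: 41050.632911 ÷ 1.08 ≈ 38010.

38010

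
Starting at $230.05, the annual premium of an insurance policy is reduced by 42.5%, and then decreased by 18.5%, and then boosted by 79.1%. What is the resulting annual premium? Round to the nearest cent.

$193.08

Each change multiplies by a factor: 0.575 × 0.815 × 1.791 = 0.839307375.
$230.05 × 0.839307375 = $193.08266161875 ≈ $193.08.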